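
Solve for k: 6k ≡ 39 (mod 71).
42

Since gcd(6, 71) = 1 divides 39, a solution exists.
Multiply both sides by the inverse of 6 mod 71:
  6^(-1) mod 71 = 12
  x ≡ 12 × 39 ≡ 468 ≡ 42 (mod 71)
Verification: 6 × 42 = 252 = 3 × 71 + 39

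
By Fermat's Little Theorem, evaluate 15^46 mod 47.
By Fermat's Little Theorem, 15^{46} ≡ 1 (mod 47) since 47 is prime and gcd(15, 47) = 1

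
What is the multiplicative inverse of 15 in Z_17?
8

Using Extended Euclidean Algorithm:
gcd(15, 17) = 1
Bezout coefficients: 15 × 8 + 17 × -7 = 1
So 15 × 8 ≡ 1 (mod 17)
The inverse is 8 mod 17 = 8
Verification: 15 × 8 = 120 = 7 × 17 + 1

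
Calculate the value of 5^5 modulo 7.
5 = 4 + 1 (binary 101). Repeated squaring mod 7: 5^1 ≡ 5; 5^2 ≡ 5² = 25 ≡ 4; 5^4 ≡ 4² = 16 ≡ 2. Multiply: 5^5 = 5^4 × 5^1 ≡ 2 × 5 (mod 7): 2 × 5 = 10 ≡ 3. So 5^5 ≡ 3 (mod 7).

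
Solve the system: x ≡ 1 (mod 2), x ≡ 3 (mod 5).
M = 2 × 5 = 10. M₁ = 5, y₁ ≡ 1 (mod 2). M₂ = 2, y₂ ≡ 3 (mod 5). x = 1×5×1 + 3×2×3 ≡ 3 (mod 10)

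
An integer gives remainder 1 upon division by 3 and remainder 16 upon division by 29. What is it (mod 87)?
M = 3 × 29 = 87. M₁ = 29, y₁ ≡ 2 (mod 3). M₂ = 3, y₂ ≡ 10 (mod 29). n = 1×29×2 + 16×3×10 ≡ 16 (mod 87). The smallest positive such number is 16.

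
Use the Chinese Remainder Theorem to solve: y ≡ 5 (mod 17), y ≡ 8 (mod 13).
73

Using the Chinese Remainder Theorem:
M = product of moduli = 221
For equation 1: M_1 = 13, 13 ≡ 13 (mod 17), inverse of 13 mod 17 is 4 (check: 13 × 4 = 52 ≡ 1 (mod 17))
For equation 2: M_2 = 17, 17 ≡ 4 (mod 13), inverse of 17 mod 13 is 10 (check: 4 × 10 = 40 ≡ 1 (mod 13))
Combine: y ≡ Σ r_i×M_i×(M_i⁻¹ mod m_i) = 5×13×4 + 8×17×10 = 260 + 1360 = 1620
1620 mod 221 = 73
y ≡ 73 (mod 221)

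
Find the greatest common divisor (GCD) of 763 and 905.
1

Using the Euclidean algorithm:
763 = 0 × 905 + 763
905 = 1 × 763 + 142
763 = 5 × 142 + 53
142 = 2 × 53 + 36
53 = 1 × 36 + 17
36 = 2 × 17 + 2
17 = 8 × 2 + 1
2 = 2 × 1 + 0

GCD(763, 905) = 1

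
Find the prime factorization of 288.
2^5 × 3^2

Divide by primes starting from smallest:
288 ÷ 2 = 144
144 ÷ 2 = 72
72 ÷ 2 = 36
36 ÷ 2 = 18
18 ÷ 2 = 9
9 ÷ 3 = 3
3 ÷ 3 = 1

288 = 2^5 × 3^2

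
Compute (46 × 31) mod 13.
9

(46 × 31) = 1426
1426 mod 13 = 9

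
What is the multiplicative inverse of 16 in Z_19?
16^(-1) ≡ 6 (mod 19). Verification: 16 × 6 = 96 ≡ 1 (mod 19)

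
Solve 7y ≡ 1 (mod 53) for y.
38

Using Extended Euclidean Algorithm:
gcd(7, 53) = 1
Bezout coefficients: 7 × -15 + 53 × 2 = 1
So 7 × -15 ≡ 1 (mod 53)
The inverse is -15 mod 53 = 38
Verification: 7 × 38 = 266 = 5 × 53 + 1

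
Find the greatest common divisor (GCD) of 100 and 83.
1

Using the Euclidean algorithm:
100 = 1 × 83 + 17
83 = 4 × 17 + 15
17 = 1 × 15 + 2
15 = 7 × 2 + 1
2 = 2 × 1 + 0

GCD(100, 83) = 1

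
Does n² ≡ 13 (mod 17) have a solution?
By Euler's criterion: 13^{8} ≡ 1 (mod 17). Since this equals 1, 13 is a QR.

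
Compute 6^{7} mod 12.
0

Using successive squaring:
Binary expansion of 7: 111
Powers of 6 mod 12 (each is the square of the previous):
  6^1 ≡ 6 (mod 12)
  6^2 ≡ 6² = 36 ≡ 0 (mod 12)
  6^4 ≡ 0² = 0 ≡ 0 (mod 12)
7 = 4 + 2 + 1, so 6^7 = 6^4 × 6^2 × 6^1 ≡ 0 × 0 × 6 (mod 12)
Multiplying step by step:
  0 × 0 = 0 ≡ 0 (mod 12)
  0 × 6 = 0 ≡ 0 (mod 12)
Result: 6^7 ≡ 0 (mod 12)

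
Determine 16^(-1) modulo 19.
16^(-1) ≡ 6 (mod 19). Verification: 16 × 6 = 96 ≡ 1 (mod 19)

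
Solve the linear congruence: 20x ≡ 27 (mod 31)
6

Since gcd(20, 31) = 1 divides 27, a solution exists.
Multiply both sides by the inverse of 20 mod 31:
  20^(-1) mod 31 = 14
  x ≡ 14 × 27 ≡ 378 ≡ 6 (mod 31)
Verification: 20 × 6 = 120 = 3 × 31 + 27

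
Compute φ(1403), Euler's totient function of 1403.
1320

Prime factorization: 1403 = 23 × 61
Using the formula φ(n) = n × Π(1 - 1/p) for each prime factor p:
φ(1403) = 1403 × (1 - 1/23) × (1 - 1/61)
φ(1403) = 1320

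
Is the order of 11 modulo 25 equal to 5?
Yes, ord_25(11) = 5.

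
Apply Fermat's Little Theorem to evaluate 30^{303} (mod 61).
38

By Fermat's Little Theorem, a^(p-1) ≡ 1 (mod p) for prime p and gcd(a, p) = 1
Here p = 61, so 30^60 ≡ 1 (mod 61)
We can reduce the exponent: 303 mod 60 = 3
So 30^303 ≡ 30^3 (mod 61)
Computing: 30^3 mod 61 = 38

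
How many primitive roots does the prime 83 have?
Number of primitive roots mod 83 = φ(82) = 40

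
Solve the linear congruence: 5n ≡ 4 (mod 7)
5

Since gcd(5, 7) = 1 divides 4, a solution exists.
Multiply both sides by the inverse of 5 mod 7:
  5^(-1) mod 7 = 3
  x ≡ 3 × 4 ≡ 12 ≡ 5 (mod 7)
Verification: 5 × 5 = 25 = 3 × 7 + 4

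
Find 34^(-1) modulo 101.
3

Using Extended Euclidean Algorithm:
gcd(34, 101) = 1
Bezout coefficients: 34 × 3 + 101 × -1 = 1
So 34 × 3 ≡ 1 (mod 101)
The inverse is 3 mod 101 = 3
Verification: 34 × 3 = 102 = 1 × 101 + 1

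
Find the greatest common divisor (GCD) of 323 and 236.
1

Using the Euclidean algorithm:
323 = 1 × 236 + 87
236 = 2 × 87 + 62
87 = 1 × 62 + 25
62 = 2 × 25 + 12
25 = 2 × 12 + 1
12 = 12 × 1 + 0

GCD(323, 236) = 1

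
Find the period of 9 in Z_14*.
Powers of 9 mod 14: 9^1≡9, 9^2≡11, 9^3≡1. Order = 3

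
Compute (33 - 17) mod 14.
2

(33 - 17) = 16
16 mod 14 = 2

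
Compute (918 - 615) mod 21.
9

(918 - 615) = 303
303 mod 21 = 9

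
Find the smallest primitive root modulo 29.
p - 1 = 28 has prime divisors 2, 7. h is a primitive root mod 29 iff h^(28/q) ≢ 1 (mod 29) for each such q.
h = 2: 2^14 ≡ 28, 2^4 ≡ 16 (mod 29); none is 1, so 2 has order 28 and is a primitive root.
The smallest primitive root mod 29 is g = 2.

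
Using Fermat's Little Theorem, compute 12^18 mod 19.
By Fermat's Little Theorem, 12^{18} ≡ 1 (mod 19) since 19 is prime and gcd(12, 19) = 1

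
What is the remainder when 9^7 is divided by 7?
9 ≡ 2 (mod 7). 7 = 4 + 2 + 1 (binary 111). Repeated squaring mod 7: 2^1 ≡ 2; 2^2 ≡ 2² = 4 ≡ 4; 2^4 ≡ 4² = 16 ≡ 2. Multiply: 9^7 ≡ 2^4 × 2^2 × 2^1 ≡ 2 × 4 × 2 (mod 7): 2 × 4 = 8 ≡ 1; 1 × 2 = 2 ≡ 2. So 9^7 ≡ 2 (mod 7).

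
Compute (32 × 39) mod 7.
2

(32 × 39) = 1248
1248 mod 7 = 2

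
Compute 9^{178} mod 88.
25

Using successive squaring:
Binary expansion of 178: 10110010
Powers of 9 mod 88 (each is the square of the previous):
  9^1 ≡ 9 (mod 88)
  9^2 ≡ 9² = 81 ≡ 81 (mod 88)
  9^4 ≡ 81² = 6561 ≡ 49 (mod 88)
  9^8 ≡ 49² = 2401 ≡ 25 (mod 88)
  9^16 ≡ 25² = 625 ≡ 9 (mod 88)
  9^32 ≡ 9² = 81 ≡ 81 (mod 88)
  9^64 ≡ 81² = 6561 ≡ 49 (mod 88)
  9^128 ≡ 49² = 2401 ≡ 25 (mod 88)
178 = 128 + 32 + 16 + 2, so 9^178 = 9^128 × 9^32 × 9^16 × 9^2 ≡ 25 × 81 × 9 × 81 (mod 88)
Multiplying step by step:
  25 × 81 = 2025 ≡ 1 (mod 88)
  1 × 9 = 9 ≡ 9 (mod 88)
  9 × 81 = 729 ≡ 25 (mod 88)
Result: 9^178 ≡ 25 (mod 88)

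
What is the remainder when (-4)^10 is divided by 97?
(-4) ≡ 93 (mod 97). 10 = 8 + 2 (binary 1010). Repeated squaring mod 97: 93^1 ≡ 93; 93^2 ≡ 93² = 8649 ≡ 16; 93^4 ≡ 16² = 256 ≡ 62; 93^8 ≡ 62² = 3844 ≡ 61. Multiply: (-4)^10 ≡ 93^8 × 93^2 ≡ 61 × 16 (mod 97): 61 × 16 = 976 ≡ 6. So (-4)^10 ≡ 6 (mod 97).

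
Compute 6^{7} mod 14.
6

Using successive squaring:
Binary expansion of 7: 111
Powers of 6 mod 14 (each is the square of the previous):
  6^1 ≡ 6 (mod 14)
  6^2 ≡ 6² = 36 ≡ 8 (mod 14)
  6^4 ≡ 8² = 64 ≡ 8 (mod 14)
7 = 4 + 2 + 1, so 6^7 = 6^4 × 6^2 × 6^1 ≡ 8 × 8 × 6 (mod 14)
Multiplying step by step:
  8 × 8 = 64 ≡ 8 (mod 14)
  8 × 6 = 48 ≡ 6 (mod 14)
Result: 6^7 ≡ 6 (mod 14)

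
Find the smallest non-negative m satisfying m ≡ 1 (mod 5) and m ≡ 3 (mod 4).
M = 5 × 4 = 20. M₁ = 4, y₁ ≡ 4 (mod 5). M₂ = 5, y₂ ≡ 1 (mod 4). m = 1×4×4 + 3×5×1 ≡ 11 (mod 20)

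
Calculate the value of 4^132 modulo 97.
Using Fermat: 4^{96} ≡ 1 (mod 97). 132 ≡ 36 (mod 96). So 4^{132} ≡ 4^{36} ≡ 96 (mod 97)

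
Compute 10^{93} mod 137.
127

Using successive squaring:
Binary expansion of 93: 1011101
Powers of 10 mod 137 (each is the square of the previous):
  10^1 ≡ 10 (mod 137)
  10^2 ≡ 10² = 100 ≡ 100 (mod 137)
  10^4 ≡ 100² = 10000 ≡ 136 (mod 137)
  10^8 ≡ 136² = 18496 ≡ 1 (mod 137)
  10^16 ≡ 1² = 1 ≡ 1 (mod 137)
  10^32 ≡ 1² = 1 ≡ 1 (mod 137)
  10^64 ≡ 1² = 1 ≡ 1 (mod 137)
93 = 64 + 16 + 8 + 4 + 1, so 10^93 = 10^64 × 10^16 × 10^8 × 10^4 × 10^1 ≡ 1 × 1 × 1 × 136 × 10 (mod 137)
Multiplying step by step:
  1 × 1 = 1 ≡ 1 (mod 137)
  1 × 1 = 1 ≡ 1 (mod 137)
  1 × 136 = 136 ≡ 136 (mod 137)
  136 × 10 = 1360 ≡ 127 (mod 137)
Result: 10^93 ≡ 127 (mod 137)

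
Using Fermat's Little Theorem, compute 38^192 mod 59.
By Fermat: 38^{58} ≡ 1 (mod 59). 192 = 3×58 + 18. So 38^{192} ≡ 38^{18} ≡ 5 (mod 59)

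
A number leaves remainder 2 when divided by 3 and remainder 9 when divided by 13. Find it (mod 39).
M = 3 × 13 = 39. M₁ = 13, y₁ ≡ 1 (mod 3). M₂ = 3, y₂ ≡ 9 (mod 13). m = 2×13×1 + 9×3×9 ≡ 35 (mod 39)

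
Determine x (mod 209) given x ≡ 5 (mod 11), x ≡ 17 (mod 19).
93

Using the Chinese Remainder Theorem:
M = product of moduli = 209
For equation 1: M_1 = 19, 19 ≡ 8 (mod 11), inverse of 19 mod 11 is 7 (check: 8 × 7 = 56 ≡ 1 (mod 11))
For equation 2: M_2 = 11, 11 ≡ 11 (mod 19), inverse of 11 mod 19 is 7 (check: 11 × 7 = 77 ≡ 1 (mod 19))
Combine: x ≡ Σ r_i×M_i×(M_i⁻¹ mod m_i) = 5×19×7 + 17×11×7 = 665 + 1309 = 1974
1974 mod 209 = 93
x ≡ 93 (mod 209)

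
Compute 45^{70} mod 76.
45

Using successive squaring:
Binary expansion of 70: 1000110
Powers of 45 mod 76 (each is the square of the previous):
  45^1 ≡ 45 (mod 76)
  45^2 ≡ 45² = 2025 ≡ 49 (mod 76)
  45^4 ≡ 49² = 2401 ≡ 45 (mod 76)
  45^8 ≡ 45² = 2025 ≡ 49 (mod 76)
  45^16 ≡ 49² = 2401 ≡ 45 (mod 76)
  45^32 ≡ 45² = 2025 ≡ 49 (mod 76)
  45^64 ≡ 49² = 2401 ≡ 45 (mod 76)
70 = 64 + 4 + 2, so 45^70 = 45^64 × 45^4 × 45^2 ≡ 45 × 45 × 49 (mod 76)
Multiplying step by step:
  45 × 45 = 2025 ≡ 49 (mod 76)
  49 × 49 = 2401 ≡ 45 (mod 76)
Result: 45^70 ≡ 45 (mod 76)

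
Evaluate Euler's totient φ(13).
12

Prime factorization: 13 = 13
Using the formula φ(n) = n × Π(1 - 1/p) for each prime factor p:
φ(13) = 13 × (1 - 1/13)
φ(13) = 12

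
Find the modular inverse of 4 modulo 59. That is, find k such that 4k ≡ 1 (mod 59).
15

Using Extended Euclidean Algorithm:
gcd(4, 59) = 1
Bezout coefficients: 4 × 15 + 59 × -1 = 1
So 4 × 15 ≡ 1 (mod 59)
The inverse is 15 mod 59 = 15
Verification: 4 × 15 = 60 = 1 × 59 + 1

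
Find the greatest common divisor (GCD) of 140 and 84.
28

Using the Euclidean algorithm:
140 = 1 × 84 + 56
84 = 1 × 56 + 28
56 = 2 × 28 + 0

GCD(140, 84) = 28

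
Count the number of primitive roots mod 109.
Number of primitive roots mod 109 = φ(108) = 36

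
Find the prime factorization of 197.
197

Divide by primes starting from smallest:
197 ÷ 197 = 1

197 = 197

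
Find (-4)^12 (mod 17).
Using repeated squaring. (-4) ≡ 13 (mod 17). 12 = 8 + 4 (binary 1100). Repeated squaring mod 17: 13^1 ≡ 13; 13^2 ≡ 13² = 169 ≡ 16; 13^4 ≡ 16² = 256 ≡ 1; 13^8 ≡ 1² = 1 ≡ 1. Multiply: (-4)^12 ≡ 13^8 × 13^4 ≡ 1 × 1 (mod 17): 1 × 1 = 1 ≡ 1. So (-4)^12 ≡ 1 (mod 17).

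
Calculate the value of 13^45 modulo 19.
Using Fermat: 13^{18} ≡ 1 (mod 19). 45 ≡ 9 (mod 18). So 13^{45} ≡ 13^{9} ≡ 18 (mod 19)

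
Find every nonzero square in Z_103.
QRs mod 103: {1, 2, 4, 7, 8, 9, 13, 14, 15, 16, 17, 18, 19, 23, 25, 26, 28, 29, 30, 32, 33, 34, 36, 38, 41, 46, 49, 50, 52, 55, 56, 58, 59, 60, 61, 63, 64, 66, 68, 72, 76, 79, 81, 82, 83, 91, 92, 93, 97, 98, 100}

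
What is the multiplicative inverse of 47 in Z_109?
47^(-1) ≡ 58 (mod 109). Verification: 47 × 58 = 2726 ≡ 1 (mod 109)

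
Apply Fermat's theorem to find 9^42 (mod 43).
By Fermat's Little Theorem, 9^{42} ≡ 1 (mod 43) since 43 is prime and gcd(9, 43) = 1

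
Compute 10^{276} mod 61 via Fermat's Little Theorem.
34

By Fermat's Little Theorem, a^(p-1) ≡ 1 (mod p) for prime p and gcd(a, p) = 1
Here p = 61, so 10^60 ≡ 1 (mod 61)
We can reduce the exponent: 276 mod 60 = 36
So 10^276 ≡ 10^36 (mod 61)
Computing: 10^36 mod 61 = 34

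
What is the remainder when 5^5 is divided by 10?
5 = 4 + 1 (binary 101). Repeated squaring mod 10: 5^1 ≡ 5; 5^2 ≡ 5² = 25 ≡ 5; 5^4 ≡ 5² = 25 ≡ 5. Multiply: 5^5 = 5^4 × 5^1 ≡ 5 × 5 (mod 10): 5 × 5 = 25 ≡ 5. So 5^5 ≡ 5 (mod 10).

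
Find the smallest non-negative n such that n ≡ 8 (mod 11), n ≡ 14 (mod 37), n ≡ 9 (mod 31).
6674

Using the Chinese Remainder Theorem:
M = product of moduli = 12617
For equation 1: M_1 = 1147, 1147 ≡ 3 (mod 11), inverse of 1147 mod 11 is 4 (check: 3 × 4 = 12 ≡ 1 (mod 11))
For equation 2: M_2 = 341, 341 ≡ 8 (mod 37), inverse of 341 mod 37 is 14 (check: 8 × 14 = 112 ≡ 1 (mod 37))
For equation 3: M_3 = 407, 407 ≡ 4 (mod 31), inverse of 407 mod 31 is 8 (check: 4 × 8 = 32 ≡ 1 (mod 31))
Combine: n ≡ Σ r_i×M_i×(M_i⁻¹ mod m_i) = 8×1147×4 + 14×341×14 + 9×407×8 = 36704 + 66836 + 29304 = 132844
132844 mod 12617 = 6674
n ≡ 6674 (mod 12617)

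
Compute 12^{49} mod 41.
11

Using successive squaring:
Binary expansion of 49: 110001
Powers of 12 mod 41 (each is the square of the previous):
  12^1 ≡ 12 (mod 41)
  12^2 ≡ 12² = 144 ≡ 21 (mod 41)
  12^4 ≡ 21² = 441 ≡ 31 (mod 41)
  12^8 ≡ 31² = 961 ≡ 18 (mod 41)
  12^16 ≡ 18² = 324 ≡ 37 (mod 41)
  12^32 ≡ 37² = 1369 ≡ 16 (mod 41)
49 = 32 + 16 + 1, so 12^49 = 12^32 × 12^16 × 12^1 ≡ 16 × 37 × 12 (mod 41)
Multiplying step by step:
  16 × 37 = 592 ≡ 18 (mod 41)
  18 × 12 = 216 ≡ 11 (mod 41)
Result: 12^49 ≡ 11 (mod 41)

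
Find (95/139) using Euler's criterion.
(95/139) = 95^{69} mod 139 = -1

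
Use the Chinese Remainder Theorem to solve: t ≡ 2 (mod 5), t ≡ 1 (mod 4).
M = 5 × 4 = 20. M₁ = 4, y₁ ≡ 4 (mod 5). M₂ = 5, y₂ ≡ 1 (mod 4). t = 2×4×4 + 1×5×1 ≡ 17 (mod 20)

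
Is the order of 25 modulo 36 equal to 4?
No, the actual order is 3, not 4.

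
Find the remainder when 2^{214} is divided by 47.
By Fermat: 2^{46} ≡ 1 (mod 47). 214 = 4×46 + 30. So 2^{214} ≡ 2^{30} ≡ 34 (mod 47)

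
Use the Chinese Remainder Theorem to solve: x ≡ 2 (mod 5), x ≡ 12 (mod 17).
12

Using the Chinese Remainder Theorem:
M = product of moduli = 85
For equation 1: M_1 = 17, 17 ≡ 2 (mod 5), inverse of 17 mod 5 is 3 (check: 2 × 3 = 6 ≡ 1 (mod 5))
For equation 2: M_2 = 5, 5 ≡ 5 (mod 17), inverse of 5 mod 17 is 7 (check: 5 × 7 = 35 ≡ 1 (mod 17))
Combine: x ≡ Σ r_i×M_i×(M_i⁻¹ mod m_i) = 2×17×3 + 12×5×7 = 102 + 420 = 522
522 mod 85 = 12
x ≡ 12 (mod 85)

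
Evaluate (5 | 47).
(5/47) = 5^{23} mod 47 = -1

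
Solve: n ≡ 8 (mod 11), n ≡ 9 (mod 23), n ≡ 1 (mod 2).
M = 11 × 23 × 2 = 506. M₁ = 46, y₁ ≡ 6 (mod 11). M₂ = 22, y₂ ≡ 22 (mod 23). M₃ = 253, y₃ ≡ 1 (mod 2). n = 8×46×6 + 9×22×22 + 1×253×1 ≡ 239 (mod 506)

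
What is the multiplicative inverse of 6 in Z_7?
6

Using Extended Euclidean Algorithm:
gcd(6, 7) = 1
Bezout coefficients: 6 × -1 + 7 × 1 = 1
So 6 × -1 ≡ 1 (mod 7)
The inverse is -1 mod 7 = 6
Verification: 6 × 6 = 36 = 5 × 7 + 1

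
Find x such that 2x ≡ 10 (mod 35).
5

Since gcd(2, 35) = 1 divides 10, a solution exists.
Multiply both sides by the inverse of 2 mod 35:
  2^(-1) mod 35 = 18
  x ≡ 18 × 10 ≡ 180 ≡ 5 (mod 35)
Verification: 2 × 5 = 10 = 0 × 35 + 10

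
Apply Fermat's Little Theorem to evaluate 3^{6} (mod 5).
4

By Fermat's Little Theorem, a^(p-1) ≡ 1 (mod p) for prime p and gcd(a, p) = 1
Here p = 5, so 3^4 ≡ 1 (mod 5)
We can reduce the exponent: 6 mod 4 = 2
So 3^6 ≡ 3^2 (mod 5)
Computing: 3^2 mod 5 = 4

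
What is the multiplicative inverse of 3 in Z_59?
20

Using Extended Euclidean Algorithm:
gcd(3, 59) = 1
Bezout coefficients: 3 × 20 + 59 × -1 = 1
So 3 × 20 ≡ 1 (mod 59)
The inverse is 20 mod 59 = 20
Verification: 3 × 20 = 60 = 1 × 59 + 1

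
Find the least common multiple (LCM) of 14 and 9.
126

First find GCD(14, 9) using the Euclidean algorithm:
14 = 1 × 9 + 5
9 = 1 × 5 + 4
5 = 1 × 4 + 1
4 = 4 × 1 + 0
GCD(14, 9) = 1

LCM formula: LCM(a, b) = (a × b) / GCD(a, b)
LCM(14, 9) = (14 × 9) / 1
LCM(14, 9) = 126 / 1
LCM(14, 9) = 126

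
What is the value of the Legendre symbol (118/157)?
(118/157) = 118^{78} mod 157 = 1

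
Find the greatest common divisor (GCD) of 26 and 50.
2

Using the Euclidean algorithm:
26 = 0 × 50 + 26
50 = 1 × 26 + 24
26 = 1 × 24 + 2
24 = 12 × 2 + 0

GCD(26, 50) = 2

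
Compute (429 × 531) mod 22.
11

(429 × 531) = 227799
227799 mod 22 = 11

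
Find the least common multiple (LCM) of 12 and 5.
60

First find GCD(12, 5) using the Euclidean algorithm:
12 = 2 × 5 + 2
5 = 2 × 2 + 1
2 = 2 × 1 + 0
GCD(12, 5) = 1

LCM formula: LCM(a, b) = (a × b) / GCD(a, b)
LCM(12, 5) = (12 × 5) / 1
LCM(12, 5) = 60 / 1
LCM(12, 5) = 60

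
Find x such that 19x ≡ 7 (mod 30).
13

Since gcd(19, 30) = 1 divides 7, a solution exists.
Multiply both sides by the inverse of 19 mod 30:
  19^(-1) mod 30 = 19
  x ≡ 19 × 7 ≡ 133 ≡ 13 (mod 30)
Verification: 19 × 13 = 247 = 8 × 30 + 7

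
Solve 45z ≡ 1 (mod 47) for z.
45^(-1) ≡ 23 (mod 47). Verification: 45 × 23 = 1035 ≡ 1 (mod 47)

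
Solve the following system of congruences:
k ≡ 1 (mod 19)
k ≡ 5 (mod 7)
96

Using the Chinese Remainder Theorem:
M = product of moduli = 133
For equation 1: M_1 = 7, 7 ≡ 7 (mod 19), inverse of 7 mod 19 is 11 (check: 7 × 11 = 77 ≡ 1 (mod 19))
For equation 2: M_2 = 19, 19 ≡ 5 (mod 7), inverse of 19 mod 7 is 3 (check: 5 × 3 = 15 ≡ 1 (mod 7))
Combine: k ≡ Σ r_i×M_i×(M_i⁻¹ mod m_i) = 1×7×11 + 5×19×3 = 77 + 285 = 362
362 mod 133 = 96
k ≡ 96 (mod 133)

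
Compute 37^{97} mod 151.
95

Using successive squaring:
Binary expansion of 97: 1100001
Powers of 37 mod 151 (each is the square of the previous):
  37^1 ≡ 37 (mod 151)
  37^2 ≡ 37² = 1369 ≡ 10 (mod 151)
  37^4 ≡ 10² = 100 ≡ 100 (mod 151)
  37^8 ≡ 100² = 10000 ≡ 34 (mod 151)
  37^16 ≡ 34² = 1156 ≡ 99 (mod 151)
  37^32 ≡ 99² = 9801 ≡ 137 (mod 151)
  37^64 ≡ 137² = 18769 ≡ 45 (mod 151)
97 = 64 + 32 + 1, so 37^97 = 37^64 × 37^32 × 37^1 ≡ 45 × 137 × 37 (mod 151)
Multiplying step by step:
  45 × 137 = 6165 ≡ 125 (mod 151)
  125 × 37 = 4625 ≡ 95 (mod 151)
Result: 37^97 ≡ 95 (mod 151)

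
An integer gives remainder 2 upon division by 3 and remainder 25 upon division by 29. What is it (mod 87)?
M = 3 × 29 = 87. M₁ = 29, y₁ ≡ 2 (mod 3). M₂ = 3, y₂ ≡ 10 (mod 29). t = 2×29×2 + 25×3×10 ≡ 83 (mod 87). The smallest positive such number is 83.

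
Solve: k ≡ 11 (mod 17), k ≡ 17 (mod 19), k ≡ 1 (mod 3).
M = 17 × 19 × 3 = 969. M₁ = 57, y₁ ≡ 3 (mod 17). M₂ = 51, y₂ ≡ 3 (mod 19). M₃ = 323, y₃ ≡ 2 (mod 3). k = 11×57×3 + 17×51×3 + 1×323×2 ≡ 283 (mod 969)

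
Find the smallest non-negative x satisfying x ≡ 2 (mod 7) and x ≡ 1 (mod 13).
M = 7 × 13 = 91. M₁ = 13, y₁ ≡ 6 (mod 7). M₂ = 7, y₂ ≡ 2 (mod 13). x = 2×13×6 + 1×7×2 ≡ 79 (mod 91)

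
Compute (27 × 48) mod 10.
6

(27 × 48) = 1296
1296 mod 10 = 6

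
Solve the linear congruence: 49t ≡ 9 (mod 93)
78

Since gcd(49, 93) = 1 divides 9, a solution exists.
Multiply both sides by the inverse of 49 mod 93:
  49^(-1) mod 93 = 19
  x ≡ 19 × 9 ≡ 171 ≡ 78 (mod 93)
Verification: 49 × 78 = 3822 = 41 × 93 + 9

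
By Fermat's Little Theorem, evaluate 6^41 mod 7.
By Fermat: 6^{6} ≡ 1 (mod 7). 41 = 6×6 + 5. So 6^{41} ≡ 6^{5} ≡ 6 (mod 7)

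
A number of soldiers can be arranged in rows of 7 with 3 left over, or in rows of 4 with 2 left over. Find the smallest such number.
M = 7 × 4 = 28. M₁ = 4, y₁ ≡ 2 (mod 7). M₂ = 7, y₂ ≡ 3 (mod 4). z = 3×4×2 + 2×7×3 ≡ 10 (mod 28). The smallest positive such number is 10.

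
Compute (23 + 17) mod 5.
0

(23 + 17) = 40
40 mod 5 = 0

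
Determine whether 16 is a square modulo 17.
By Euler's criterion: 16^{8} ≡ 1 (mod 17). Since this equals 1, 16 is a QR.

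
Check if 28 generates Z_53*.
p - 1 = 52 has prime divisors 2, 13. Check 28^(52/q) mod 53 for each: 28^(52/2) = 28^26 ≡ 1, 28^(52/13) = 28^4 ≡ 15 (mod 53). Since 28^26 ≡ 1 (mod 53), the order of 28 divides 26 (in fact the order is 13) ≠ 52, so it is not a primitive root.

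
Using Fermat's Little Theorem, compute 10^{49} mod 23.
19

By Fermat's Little Theorem, a^(p-1) ≡ 1 (mod p) for prime p and gcd(a, p) = 1
Here p = 23, so 10^22 ≡ 1 (mod 23)
We can reduce the exponent: 49 mod 22 = 5
So 10^49 ≡ 10^5 (mod 23)
Computing: 10^5 mod 23 = 19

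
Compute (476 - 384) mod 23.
0

(476 - 384) = 92
92 mod 23 = 0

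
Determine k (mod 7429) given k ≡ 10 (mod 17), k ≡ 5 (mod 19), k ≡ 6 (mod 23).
7320

Using the Chinese Remainder Theorem:
M = product of moduli = 7429
For equation 1: M_1 = 437, 437 ≡ 12 (mod 17), inverse of 437 mod 17 is 10 (check: 12 × 10 = 120 ≡ 1 (mod 17))
For equation 2: M_2 = 391, 391 ≡ 11 (mod 19), inverse of 391 mod 19 is 7 (check: 11 × 7 = 77 ≡ 1 (mod 19))
For equation 3: M_3 = 323, 323 ≡ 1 (mod 23), inverse of 323 mod 23 is 1 (check: 1 × 1 = 1 ≡ 1 (mod 23))
Combine: k ≡ Σ r_i×M_i×(M_i⁻¹ mod m_i) = 10×437×10 + 5×391×7 + 6×323×1 = 43700 + 13685 + 1938 = 59323
59323 mod 7429 = 7320
k ≡ 7320 (mod 7429)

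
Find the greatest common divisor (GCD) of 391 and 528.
1

Using the Euclidean algorithm:
391 = 0 × 528 + 391
528 = 1 × 391 + 137
391 = 2 × 137 + 117
137 = 1 × 117 + 20
117 = 5 × 20 + 17
20 = 1 × 17 + 3
17 = 5 × 3 + 2
3 = 1 × 2 + 1
2 = 2 × 1 + 0

GCD(391, 528) = 1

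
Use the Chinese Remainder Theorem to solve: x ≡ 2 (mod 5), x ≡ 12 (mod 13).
M = 5 × 13 = 65. M₁ = 13, y₁ ≡ 2 (mod 5). M₂ = 5, y₂ ≡ 8 (mod 13). x = 2×13×2 + 12×5×8 ≡ 12 (mod 65)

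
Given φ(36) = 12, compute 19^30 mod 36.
By Euler: 19^{12} ≡ 1 (mod 36) since gcd(19, 36) = 1. 30 = 2×12 + 6. So 19^{30} ≡ 19^{6} ≡ 1 (mod 36)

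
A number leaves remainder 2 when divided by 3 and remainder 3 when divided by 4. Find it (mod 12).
M = 3 × 4 = 12. M₁ = 4, y₁ ≡ 1 (mod 3). M₂ = 3, y₂ ≡ 3 (mod 4). k = 2×4×1 + 3×3×3 ≡ 11 (mod 12)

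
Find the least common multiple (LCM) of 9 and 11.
99

First find GCD(9, 11) using the Euclidean algorithm:
9 = 0 × 11 + 9
11 = 1 × 9 + 2
9 = 4 × 2 + 1
2 = 2 × 1 + 0
GCD(9, 11) = 1

LCM formula: LCM(a, b) = (a × b) / GCD(a, b)
LCM(9, 11) = (9 × 11) / 1
LCM(9, 11) = 99 / 1
LCM(9, 11) = 99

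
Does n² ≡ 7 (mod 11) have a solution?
By Euler's criterion: 7^{5} ≡ 10 (mod 11). Since this equals -1 (≡ 10), 7 is not a QR.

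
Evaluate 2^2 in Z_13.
2 = 2 (binary 10). Repeated squaring mod 13: 2^1 ≡ 2; 2^2 ≡ 2² = 4 ≡ 4. So 2^2 ≡ 4 (mod 13).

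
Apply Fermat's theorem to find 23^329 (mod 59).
By Fermat: 23^{58} ≡ 1 (mod 59). 329 = 5×58 + 39. So 23^{329} ≡ 23^{39} ≡ 32 (mod 59)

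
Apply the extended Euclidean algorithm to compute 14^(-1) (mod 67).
Extended GCD: 14(24) + 67(-5) = 1. So 14^(-1) ≡ 24 ≡ 24 (mod 67). Verify: 14 × 24 = 336 ≡ 1 (mod 67)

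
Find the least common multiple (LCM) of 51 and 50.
2550

First find GCD(51, 50) using the Euclidean algorithm:
51 = 1 × 50 + 1
50 = 50 × 1 + 0
GCD(51, 50) = 1

LCM formula: LCM(a, b) = (a × b) / GCD(a, b)
LCM(51, 50) = (51 × 50) / 1
LCM(51, 50) = 2550 / 1
LCM(51, 50) = 2550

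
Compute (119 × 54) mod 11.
2

(119 × 54) = 6426
6426 mod 11 = 2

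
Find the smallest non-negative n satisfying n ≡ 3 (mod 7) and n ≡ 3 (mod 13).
M = 7 × 13 = 91. M₁ = 13, y₁ ≡ 6 (mod 7). M₂ = 7, y₂ ≡ 2 (mod 13). n = 3×13×6 + 3×7×2 ≡ 3 (mod 91)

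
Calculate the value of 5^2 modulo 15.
2 = 2 (binary 10). Repeated squaring mod 15: 5^1 ≡ 5; 5^2 ≡ 5² = 25 ≡ 10. So 5^2 ≡ 10 (mod 15).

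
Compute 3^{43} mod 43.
3

Using successive squaring:
Binary expansion of 43: 101011
Powers of 3 mod 43 (each is the square of the previous):
  3^1 ≡ 3 (mod 43)
  3^2 ≡ 3² = 9 ≡ 9 (mod 43)
  3^4 ≡ 9² = 81 ≡ 38 (mod 43)
  3^8 ≡ 38² = 1444 ≡ 25 (mod 43)
  3^16 ≡ 25² = 625 ≡ 23 (mod 43)
  3^32 ≡ 23² = 529 ≡ 13 (mod 43)
43 = 32 + 8 + 2 + 1, so 3^43 = 3^32 × 3^8 × 3^2 × 3^1 ≡ 13 × 25 × 9 × 3 (mod 43)
Multiplying step by step:
  13 × 25 = 325 ≡ 24 (mod 43)
  24 × 9 = 216 ≡ 1 (mod 43)
  1 × 3 = 3 ≡ 3 (mod 43)
Result: 3^43 ≡ 3 (mod 43)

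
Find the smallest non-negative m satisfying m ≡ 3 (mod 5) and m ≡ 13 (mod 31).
M = 5 × 31 = 155. M₁ = 31, y₁ ≡ 1 (mod 5). M₂ = 5, y₂ ≡ 25 (mod 31). m = 3×31×1 + 13×5×25 ≡ 13 (mod 155)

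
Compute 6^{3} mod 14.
6

Using successive squaring:
Binary expansion of 3: 11
Powers of 6 mod 14 (each is the square of the previous):
  6^1 ≡ 6 (mod 14)
  6^2 ≡ 6² = 36 ≡ 8 (mod 14)
3 = 2 + 1, so 6^3 = 6^2 × 6^1 ≡ 8 × 6 (mod 14)
Multiplying step by step:
  8 × 6 = 48 ≡ 6 (mod 14)
Result: 6^3 ≡ 6 (mod 14)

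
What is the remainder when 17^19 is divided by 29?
Using repeated squaring. 19 = 16 + 2 + 1 (binary 10011). Repeated squaring mod 29: 17^1 ≡ 17; 17^2 ≡ 17² = 289 ≡ 28; 17^4 ≡ 28² = 784 ≡ 1; 17^8 ≡ 1² = 1 ≡ 1; 17^16 ≡ 1² = 1 ≡ 1. Multiply: 17^19 = 17^16 × 17^2 × 17^1 ≡ 1 × 28 × 17 (mod 29): 1 × 28 = 28 ≡ 28; 28 × 17 = 476 ≡ 12. So 17^19 ≡ 12 (mod 29).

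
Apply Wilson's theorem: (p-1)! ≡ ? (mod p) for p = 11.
By Wilson's theorem, (10)! ≡ -1 ≡ 10 (mod 11)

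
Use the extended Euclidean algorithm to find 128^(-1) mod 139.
Extended GCD: 128(-38) + 139(35) = 1. So 128^(-1) ≡ 101 ≡ 101 (mod 139). Verify: 128 × 101 = 12928 ≡ 1 (mod 139)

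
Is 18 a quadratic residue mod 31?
By Euler's criterion: 18^{15} ≡ 1 (mod 31). Since this equals 1, 18 is a QR.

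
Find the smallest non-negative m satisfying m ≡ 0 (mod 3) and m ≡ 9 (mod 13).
M = 3 × 13 = 39. M₁ = 13, y₁ ≡ 1 (mod 3). M₂ = 3, y₂ ≡ 9 (mod 13). m = 0×13×1 + 9×3×9 ≡ 9 (mod 39)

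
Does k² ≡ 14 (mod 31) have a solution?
By Euler's criterion: 14^{15} ≡ 1 (mod 31). Since this equals 1, 14 is a QR.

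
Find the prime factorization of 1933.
1933

Divide by primes starting from smallest:
1933 ÷ 1933 = 1

1933 = 1933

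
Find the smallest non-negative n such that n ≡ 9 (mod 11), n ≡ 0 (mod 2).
20

Using the Chinese Remainder Theorem:
M = product of moduli = 22
For equation 1: M_1 = 2, 2 ≡ 2 (mod 11), inverse of 2 mod 11 is 6 (check: 2 × 6 = 12 ≡ 1 (mod 11))
For equation 2: M_2 = 11, 11 ≡ 1 (mod 2), inverse of 11 mod 2 is 1 (check: 1 × 1 = 1 ≡ 1 (mod 2))
Combine: n ≡ Σ r_i×M_i×(M_i⁻¹ mod m_i) = 9×2×6 + 0×11×1 = 108 + 0 = 108
108 mod 22 = 20
n ≡ 20 (mod 22)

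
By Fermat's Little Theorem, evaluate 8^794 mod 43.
By Fermat: 8^{42} ≡ 1 (mod 43). 794 ≡ 38 (mod 42). So 8^{794} ≡ 8^{38} ≡ 4 (mod 43)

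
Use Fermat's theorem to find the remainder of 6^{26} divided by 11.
5

By Fermat's Little Theorem, a^(p-1) ≡ 1 (mod p) for prime p and gcd(a, p) = 1
Here p = 11, so 6^10 ≡ 1 (mod 11)
We can reduce the exponent: 26 mod 10 = 6
So 6^26 ≡ 6^6 (mod 11)
Computing: 6^6 mod 11 = 5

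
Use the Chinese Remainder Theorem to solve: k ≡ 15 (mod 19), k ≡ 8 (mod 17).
M = 19 × 17 = 323. M₁ = 17, y₁ ≡ 9 (mod 19). M₂ = 19, y₂ ≡ 9 (mod 17). k = 15×17×9 + 8×19×9 ≡ 110 (mod 323)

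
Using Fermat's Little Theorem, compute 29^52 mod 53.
By Fermat's Little Theorem, 29^{52} ≡ 1 (mod 53) since 53 is prime and gcd(29, 53) = 1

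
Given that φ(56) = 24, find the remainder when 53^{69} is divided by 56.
By Euler: 53^{24} ≡ 1 (mod 56) since gcd(53, 56) = 1. 69 = 2×24 + 21. So 53^{69} ≡ 53^{21} ≡ 29 (mod 56)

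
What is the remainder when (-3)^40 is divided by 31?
Using Fermat: (-3)^{30} ≡ 1 (mod 31). 40 ≡ 10 (mod 30). So (-3)^{40} ≡ (-3)^{10} ≡ 25 (mod 31)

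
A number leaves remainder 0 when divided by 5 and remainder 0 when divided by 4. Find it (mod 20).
M = 5 × 4 = 20. M₁ = 4, y₁ ≡ 4 (mod 5). M₂ = 5, y₂ ≡ 1 (mod 4). x = 0×4×4 + 0×5×1 ≡ 0 (mod 20)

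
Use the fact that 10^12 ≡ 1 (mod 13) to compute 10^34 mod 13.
By Fermat: 10^{12} ≡ 1 (mod 13). 34 = 2×12 + 10. So 10^{34} ≡ 10^{10} ≡ 3 (mod 13)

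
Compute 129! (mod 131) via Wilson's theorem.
(130)! = (129)! × (130) ≡ -1 (mod 131). So (129)! ≡ -1 × (130)^(-1) ≡ (-1)×(-1) = 1 (mod 131)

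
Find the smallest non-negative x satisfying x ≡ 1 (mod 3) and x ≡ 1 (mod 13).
M = 3 × 13 = 39. M₁ = 13, y₁ ≡ 1 (mod 3). M₂ = 3, y₂ ≡ 9 (mod 13). x = 1×13×1 + 1×3×9 ≡ 1 (mod 39)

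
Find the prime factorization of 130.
2 × 5 × 13

Divide by primes starting from smallest:
130 ÷ 2 = 65
65 ÷ 5 = 13
13 ÷ 13 = 1

130 = 2 × 5 × 13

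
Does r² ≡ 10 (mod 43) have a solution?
By Euler's criterion: 10^{21} ≡ 1 (mod 43). Since this equals 1, 10 is a QR.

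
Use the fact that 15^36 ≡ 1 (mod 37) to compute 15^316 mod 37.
By Fermat: 15^{36} ≡ 1 (mod 37). 316 = 8×36 + 28. So 15^{316} ≡ 15^{28} ≡ 16 (mod 37)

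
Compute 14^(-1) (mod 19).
14^(-1) ≡ 15 (mod 19). Verification: 14 × 15 = 210 ≡ 1 (mod 19)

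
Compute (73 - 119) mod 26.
6

(73 - 119) = -46
-46 mod 26 = 6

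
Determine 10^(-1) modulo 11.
10^(-1) ≡ 10 (mod 11). Verification: 10 × 10 = 100 ≡ 1 (mod 11)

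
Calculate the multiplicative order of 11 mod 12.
Powers of 11 mod 12: 11^1≡11, 11^2≡1. Order = 2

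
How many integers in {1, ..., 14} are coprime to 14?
6

Prime factorization: 14 = 2 × 7
Using the formula φ(n) = n × Π(1 - 1/p) for each prime factor p:
φ(14) = 14 × (1 - 1/2) × (1 - 1/7)
φ(14) = 6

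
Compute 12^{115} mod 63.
54

Using successive squaring:
Binary expansion of 115: 1110011
Powers of 12 mod 63 (each is the square of the previous):
  12^1 ≡ 12 (mod 63)
  12^2 ≡ 12² = 144 ≡ 18 (mod 63)
  12^4 ≡ 18² = 324 ≡ 9 (mod 63)
  12^8 ≡ 9² = 81 ≡ 18 (mod 63)
  12^16 ≡ 18² = 324 ≡ 9 (mod 63)
  12^32 ≡ 9² = 81 ≡ 18 (mod 63)
  12^64 ≡ 18² = 324 ≡ 9 (mod 63)
115 = 64 + 32 + 16 + 2 + 1, so 12^115 = 12^64 × 12^32 × 12^16 × 12^2 × 12^1 ≡ 9 × 18 × 9 × 18 × 12 (mod 63)
Multiplying step by step:
  9 × 18 = 162 ≡ 36 (mod 63)
  36 × 9 = 324 ≡ 9 (mod 63)
  9 × 18 = 162 ≡ 36 (mod 63)
  36 × 12 = 432 ≡ 54 (mod 63)
Result: 12^115 ≡ 54 (mod 63)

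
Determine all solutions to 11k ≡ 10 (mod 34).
4

Since gcd(11, 34) = 1 divides 10, a solution exists.
Multiply both sides by the inverse of 11 mod 34:
  11^(-1) mod 34 = 31
  x ≡ 31 × 10 ≡ 310 ≡ 4 (mod 34)
Verification: 11 × 4 = 44 = 1 × 34 + 10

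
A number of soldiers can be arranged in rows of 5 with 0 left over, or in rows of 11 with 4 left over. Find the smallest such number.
M = 5 × 11 = 55. M₁ = 11, y₁ ≡ 1 (mod 5). M₂ = 5, y₂ ≡ 9 (mod 11). k = 0×11×1 + 4×5×9 ≡ 15 (mod 55). The smallest positive such number is 15.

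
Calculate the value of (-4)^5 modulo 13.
(-4) ≡ 9 (mod 13). 5 = 4 + 1 (binary 101). Repeated squaring mod 13: 9^1 ≡ 9; 9^2 ≡ 9² = 81 ≡ 3; 9^4 ≡ 3² = 9 ≡ 9. Multiply: (-4)^5 ≡ 9^4 × 9^1 ≡ 9 × 9 (mod 13): 9 × 9 = 81 ≡ 3. So (-4)^5 ≡ 3 (mod 13).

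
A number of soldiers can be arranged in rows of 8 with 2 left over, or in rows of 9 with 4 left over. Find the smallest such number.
M = 8 × 9 = 72. M₁ = 9, y₁ ≡ 1 (mod 8). M₂ = 8, y₂ ≡ 8 (mod 9). k = 2×9×1 + 4×8×8 ≡ 58 (mod 72). The smallest positive such number is 58.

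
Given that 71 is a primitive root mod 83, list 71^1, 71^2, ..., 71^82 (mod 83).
g^1, g^2, ..., g^{82} mod 83: {71, 61, 15, 69, 2, 59, 39, 30, 55, 4, 35, 78, 60, 27, 8, 70, 73, 37, 54, 16, 57, 63, 74, 25, 32, 31, 43, 65, 50, 64, 62, 3, 47, 17, 45, 41, 6, 11, 34, 7, 82, 12, 22, 68, 14, 81, 24, 44, 53, 28, 79, 48, 5, 23, 56, 75, 13, 10, 46, 29, 67, 26, 20, 9, 58, 51, 52, 40, 18, 33, 19, 21, 80, 36, 66, 38, 42, 77, 72, 49, 76, 1}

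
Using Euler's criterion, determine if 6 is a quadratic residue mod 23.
By Euler's criterion: 6^{11} ≡ 1 (mod 23). Since this equals 1, 6 is a QR.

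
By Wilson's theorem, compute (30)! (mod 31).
By Wilson's theorem, (30)! ≡ -1 ≡ 30 (mod 31)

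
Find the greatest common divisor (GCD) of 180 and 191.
1

Using the Euclidean algorithm:
180 = 0 × 191 + 180
191 = 1 × 180 + 11
180 = 16 × 11 + 4
11 = 2 × 4 + 3
4 = 1 × 3 + 1
3 = 3 × 1 + 0

GCD(180, 191) = 1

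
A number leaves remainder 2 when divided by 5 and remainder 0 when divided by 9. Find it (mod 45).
M = 5 × 9 = 45. M₁ = 9, y₁ ≡ 4 (mod 5). M₂ = 5, y₂ ≡ 2 (mod 9). z = 2×9×4 + 0×5×2 ≡ 27 (mod 45)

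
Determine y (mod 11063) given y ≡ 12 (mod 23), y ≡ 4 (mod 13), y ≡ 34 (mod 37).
1070

Using the Chinese Remainder Theorem:
M = product of moduli = 11063
For equation 1: M_1 = 481, 481 ≡ 21 (mod 23), inverse of 481 mod 23 is 11 (check: 21 × 11 = 231 ≡ 1 (mod 23))
For equation 2: M_2 = 851, 851 ≡ 6 (mod 13), inverse of 851 mod 13 is 11 (check: 6 × 11 = 66 ≡ 1 (mod 13))
For equation 3: M_3 = 299, 299 ≡ 3 (mod 37), inverse of 299 mod 37 is 25 (check: 3 × 25 = 75 ≡ 1 (mod 37))
Combine: y ≡ Σ r_i×M_i×(M_i⁻¹ mod m_i) = 12×481×11 + 4×851×11 + 34×299×25 = 63492 + 37444 + 254150 = 355086
355086 mod 11063 = 1070
y ≡ 1070 (mod 11063)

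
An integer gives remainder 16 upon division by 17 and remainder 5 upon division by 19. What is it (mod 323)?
M = 17 × 19 = 323. M₁ = 19, y₁ ≡ 9 (mod 17). M₂ = 17, y₂ ≡ 9 (mod 19). m = 16×19×9 + 5×17×9 ≡ 271 (mod 323). The smallest positive such number is 271.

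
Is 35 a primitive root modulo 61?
p - 1 = 60 has prime divisors 2, 3, 5. Check 35^(60/q) mod 61 for each: 35^(60/2) = 35^30 ≡ 60, 35^(60/3) = 35^20 ≡ 13, 35^(60/5) = 35^12 ≡ 9 (mod 61). None of these is 1, so 35 has order 60 = φ(61), so it is a primitive root mod 61.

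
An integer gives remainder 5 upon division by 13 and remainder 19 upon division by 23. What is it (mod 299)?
M = 13 × 23 = 299. M₁ = 23, y₁ ≡ 4 (mod 13). M₂ = 13, y₂ ≡ 16 (mod 23). m = 5×23×4 + 19×13×16 ≡ 226 (mod 299). The smallest positive such number is 226.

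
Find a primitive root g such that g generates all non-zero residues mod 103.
p - 1 = 102 has prime divisors 2, 3, 17. h is a primitive root mod 103 iff h^(102/q) ≢ 1 (mod 103) for each such q.
h = 2: 2^51 ≡ 1, 2^34 ≡ 46, 2^6 ≡ 64 (mod 103); 2^51 ≡ 1, so not a primitive root.
h = 3: 3^51 ≡ 102, 3^34 ≡ 1, 3^6 ≡ 8 (mod 103); 3^34 ≡ 1, so not a primitive root.
h = 4: 4^51 ≡ 1, 4^34 ≡ 56, 4^6 ≡ 79 (mod 103); 4^51 ≡ 1, so not a primitive root.
h = 5: 5^51 ≡ 102, 5^34 ≡ 56, 5^6 ≡ 72 (mod 103); none is 1, so 5 has order 102 and is a primitive root.
The smallest primitive root mod 103 is g = 5.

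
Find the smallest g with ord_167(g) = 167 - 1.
p - 1 = 166 has prime divisors 2, 83. h is a primitive root mod 167 iff h^(166/q) ≢ 1 (mod 167) for each such q.
h = 2: 2^83 ≡ 1, 2^2 ≡ 4 (mod 167); 2^83 ≡ 1, so not a primitive root.
h = 3: 3^83 ≡ 1, 3^2 ≡ 9 (mod 167); 3^83 ≡ 1, so not a primitive root.
h = 4: 4^83 ≡ 1, 4^2 ≡ 16 (mod 167); 4^83 ≡ 1, so not a primitive root.
h = 5: 5^83 ≡ 166, 5^2 ≡ 25 (mod 167); none is 1, so 5 has order 166 and is a primitive root.
The smallest primitive root mod 167 is g = 5.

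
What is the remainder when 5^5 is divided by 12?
5 = 4 + 1 (binary 101). Repeated squaring mod 12: 5^1 ≡ 5; 5^2 ≡ 5² = 25 ≡ 1; 5^4 ≡ 1² = 1 ≡ 1. Multiply: 5^5 = 5^4 × 5^1 ≡ 1 × 5 (mod 12): 1 × 5 = 5 ≡ 5. So 5^5 ≡ 5 (mod 12).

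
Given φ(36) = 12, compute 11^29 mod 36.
By Euler: 11^{12} ≡ 1 (mod 36) since gcd(11, 36) = 1. 29 = 2×12 + 5. So 11^{29} ≡ 11^{5} ≡ 23 (mod 36)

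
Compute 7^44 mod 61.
Using repeated squaring. 44 = 32 + 8 + 4 (binary 101100). Repeated squaring mod 61: 7^1 ≡ 7; 7^2 ≡ 7² = 49 ≡ 49; 7^4 ≡ 49² = 2401 ≡ 22; 7^8 ≡ 22² = 484 ≡ 57; 7^16 ≡ 57² = 3249 ≡ 16; 7^32 ≡ 16² = 256 ≡ 12. Multiply: 7^44 = 7^32 × 7^8 × 7^4 ≡ 12 × 57 × 22 (mod 61): 12 × 57 = 684 ≡ 13; 13 × 22 = 286 ≡ 42. So 7^44 ≡ 42 (mod 61).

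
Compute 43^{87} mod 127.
27

Using successive squaring:
Binary expansion of 87: 1010111
Powers of 43 mod 127 (each is the square of the previous):
  43^1 ≡ 43 (mod 127)
  43^2 ≡ 43² = 1849 ≡ 71 (mod 127)
  43^4 ≡ 71² = 5041 ≡ 88 (mod 127)
  43^8 ≡ 88² = 7744 ≡ 124 (mod 127)
  43^16 ≡ 124² = 15376 ≡ 9 (mod 127)
  43^32 ≡ 9² = 81 ≡ 81 (mod 127)
  43^64 ≡ 81² = 6561 ≡ 84 (mod 127)
87 = 64 + 16 + 4 + 2 + 1, so 43^87 = 43^64 × 43^16 × 43^4 × 43^2 × 43^1 ≡ 84 × 9 × 88 × 71 × 43 (mod 127)
Multiplying step by step:
  84 × 9 = 756 ≡ 121 (mod 127)
  121 × 88 = 10648 ≡ 107 (mod 127)
  107 × 71 = 7597 ≡ 104 (mod 127)
  104 × 43 = 4472 ≡ 27 (mod 127)
Result: 43^87 ≡ 27 (mod 127)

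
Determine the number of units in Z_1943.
1848

Prime factorization: 1943 = 29 × 67
Using the formula φ(n) = n × Π(1 - 1/p) for each prime factor p:
φ(1943) = 1943 × (1 - 1/29) × (1 - 1/67)
φ(1943) = 1848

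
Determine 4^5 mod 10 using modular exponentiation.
5 = 4 + 1 (binary 101). Repeated squaring mod 10: 4^1 ≡ 4; 4^2 ≡ 4² = 16 ≡ 6; 4^4 ≡ 6² = 36 ≡ 6. Multiply: 4^5 = 4^4 × 4^1 ≡ 6 × 4 (mod 10): 6 × 4 = 24 ≡ 4. So 4^5 ≡ 4 (mod 10).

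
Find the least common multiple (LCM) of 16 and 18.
144

First find GCD(16, 18) using the Euclidean algorithm:
16 = 0 × 18 + 16
18 = 1 × 16 + 2
16 = 8 × 2 + 0
GCD(16, 18) = 2

LCM formula: LCM(a, b) = (a × b) / GCD(a, b)
LCM(16, 18) = (16 × 18) / 2
LCM(16, 18) = 288 / 2
LCM(16, 18) = 144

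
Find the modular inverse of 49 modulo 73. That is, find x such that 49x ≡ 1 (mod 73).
3

Using Extended Euclidean Algorithm:
gcd(49, 73) = 1
Bezout coefficients: 49 × 3 + 73 × -2 = 1
So 49 × 3 ≡ 1 (mod 73)
The inverse is 3 mod 73 = 3
Verification: 49 × 3 = 147 = 2 × 73 + 1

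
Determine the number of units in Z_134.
66

Prime factorization: 134 = 2 × 67
Using the formula φ(n) = n × Π(1 - 1/p) for each prime factor p:
φ(134) = 134 × (1 - 1/2) × (1 - 1/67)
φ(134) = 66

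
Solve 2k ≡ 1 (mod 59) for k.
2^(-1) ≡ 30 (mod 59). Verification: 2 × 30 = 60 ≡ 1 (mod 59)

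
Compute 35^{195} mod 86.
59

Using successive squaring:
Binary expansion of 195: 11000011
Powers of 35 mod 86 (each is the square of the previous):
  35^1 ≡ 35 (mod 86)
  35^2 ≡ 35² = 1225 ≡ 21 (mod 86)
  35^4 ≡ 21² = 441 ≡ 11 (mod 86)
  35^8 ≡ 11² = 121 ≡ 35 (mod 86)
  35^16 ≡ 35² = 1225 ≡ 21 (mod 86)
  35^32 ≡ 21² = 441 ≡ 11 (mod 86)
  35^64 ≡ 11² = 121 ≡ 35 (mod 86)
  35^128 ≡ 35² = 1225 ≡ 21 (mod 86)
195 = 128 + 64 + 2 + 1, so 35^195 = 35^128 × 35^64 × 35^2 × 35^1 ≡ 21 × 35 × 21 × 35 (mod 86)
Multiplying step by step:
  21 × 35 = 735 ≡ 47 (mod 86)
  47 × 21 = 987 ≡ 41 (mod 86)
  41 × 35 = 1435 ≡ 59 (mod 86)
Result: 35^195 ≡ 59 (mod 86)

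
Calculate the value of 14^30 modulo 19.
Using Fermat: 14^{18} ≡ 1 (mod 19). 30 ≡ 12 (mod 18). So 14^{30} ≡ 14^{12} ≡ 11 (mod 19)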